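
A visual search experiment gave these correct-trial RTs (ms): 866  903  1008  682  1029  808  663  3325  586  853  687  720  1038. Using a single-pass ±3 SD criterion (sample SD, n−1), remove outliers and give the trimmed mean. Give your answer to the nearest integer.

n = 13, ΣRT = 13168, M = 1012.923
Σ(x−M)² = 6054098.92; s = √(6054098.92/12) = 710.287
Cutoffs: 1012.923 ± 3·710.287 → [-1117.9, 3143.8]
Outside: 3325 → excluded.
Retained (n=12): Σ = 9843, mean = 9843/12 = 820.250

820 ms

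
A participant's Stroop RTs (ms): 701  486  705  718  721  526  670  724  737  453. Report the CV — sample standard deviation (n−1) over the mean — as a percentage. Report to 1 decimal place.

17.1%

n = 10, Σ = 6441, M = 644.1000
Σ(x−M)² = 109468.900; s = √(109468.900/9) = 110.2869
CV = 110.2869 / 644.1000 = 0.17123 = 17.123%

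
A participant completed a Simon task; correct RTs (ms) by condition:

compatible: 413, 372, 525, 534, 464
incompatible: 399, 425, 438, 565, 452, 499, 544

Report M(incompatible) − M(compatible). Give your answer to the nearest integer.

13 ms

M(compatible) = 2308/5 = 461.600
M(incompatible) = 3322/7 = 474.571
Difference = 474.571 − 461.600 = 12.971 ms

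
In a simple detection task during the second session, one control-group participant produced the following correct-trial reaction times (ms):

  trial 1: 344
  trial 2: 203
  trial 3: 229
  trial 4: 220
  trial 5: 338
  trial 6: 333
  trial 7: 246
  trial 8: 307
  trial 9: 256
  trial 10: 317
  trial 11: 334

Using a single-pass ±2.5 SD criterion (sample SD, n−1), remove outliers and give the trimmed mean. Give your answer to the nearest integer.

n = 11, ΣRT = 3127, M = 284.273
Σ(x−M)² = 28944.18; s = √(28944.18/10) = 53.800
Cutoffs: 284.273 ± 2.5·53.800 → [149.8, 418.8]
No RTs fall outside the cutoffs; all 11 retained. Mean = 3127/11 = 284.273

284 ms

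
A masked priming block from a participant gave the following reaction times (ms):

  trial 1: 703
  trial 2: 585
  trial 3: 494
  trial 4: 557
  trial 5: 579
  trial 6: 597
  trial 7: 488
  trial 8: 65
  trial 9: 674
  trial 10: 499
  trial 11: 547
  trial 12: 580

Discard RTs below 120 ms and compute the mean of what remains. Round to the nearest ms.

Excluded: 65
Retained (n=11): Σ = 6303
Mean = 6303/11 = 573.0000

573 ms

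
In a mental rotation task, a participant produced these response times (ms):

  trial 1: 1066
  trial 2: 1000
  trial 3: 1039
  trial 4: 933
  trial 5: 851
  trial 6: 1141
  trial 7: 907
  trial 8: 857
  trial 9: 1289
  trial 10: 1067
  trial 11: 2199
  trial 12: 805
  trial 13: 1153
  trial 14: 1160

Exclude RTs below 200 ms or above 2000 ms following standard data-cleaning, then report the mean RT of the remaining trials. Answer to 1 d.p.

1020.6 ms

Excluded: 2199
Retained (n=13): Σ = 13268
Mean = 13268/13 = 1020.6154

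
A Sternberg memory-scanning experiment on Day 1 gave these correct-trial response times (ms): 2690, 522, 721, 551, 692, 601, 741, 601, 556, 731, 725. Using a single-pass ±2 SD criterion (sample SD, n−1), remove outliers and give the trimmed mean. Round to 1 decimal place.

n = 11, ΣRT = 9131, M = 830.091
Σ(x−M)² = 3871934.91; s = √(3871934.91/10) = 622.249
Cutoffs: 830.091 ± 2·622.249 → [-414.4, 2074.6]
Outside: 2690 → excluded.
Retained (n=10): Σ = 6441, mean = 6441/10 = 644.100

644.1 ms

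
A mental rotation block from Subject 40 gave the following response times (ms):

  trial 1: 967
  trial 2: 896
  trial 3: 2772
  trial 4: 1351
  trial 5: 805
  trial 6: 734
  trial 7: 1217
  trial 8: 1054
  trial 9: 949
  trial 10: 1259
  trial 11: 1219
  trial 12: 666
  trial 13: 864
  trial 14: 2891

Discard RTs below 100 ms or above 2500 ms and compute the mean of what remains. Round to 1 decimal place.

Excluded: 2772, 2891
Retained (n=12): Σ = 11981
Mean = 11981/12 = 998.4167

998.4 ms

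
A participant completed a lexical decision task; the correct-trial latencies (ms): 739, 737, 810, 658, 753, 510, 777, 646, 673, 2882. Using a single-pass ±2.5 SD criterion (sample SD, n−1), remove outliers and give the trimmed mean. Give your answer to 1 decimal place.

700.3 ms

n = 10, ΣRT = 9185, M = 918.500
Σ(x−M)² = 4348938.50; s = √(4348938.50/9) = 695.137
Cutoffs: 918.500 ± 2.5·695.137 → [-819.3, 2656.3]
Outside: 2882 → excluded.
Retained (n=9): Σ = 6303, mean = 6303/9 = 700.333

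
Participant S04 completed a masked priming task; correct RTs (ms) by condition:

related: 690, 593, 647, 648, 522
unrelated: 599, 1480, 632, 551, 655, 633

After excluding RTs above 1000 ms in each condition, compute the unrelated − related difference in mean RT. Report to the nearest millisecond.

-6 ms

unrelated: exclude 1480
M(related) = 3100/5 = 620.000
M(unrelated) = 3070/5 = 614.000
Difference = 614.000 − 620.000 = -6.000 ms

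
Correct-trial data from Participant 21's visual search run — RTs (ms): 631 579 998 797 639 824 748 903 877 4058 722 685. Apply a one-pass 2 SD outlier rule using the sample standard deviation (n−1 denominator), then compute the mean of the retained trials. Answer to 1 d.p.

n = 12, ΣRT = 12461, M = 1038.417
Σ(x−M)² = 10114116.92; s = √(10114116.92/11) = 958.887
Cutoffs: 1038.417 ± 2·958.887 → [-879.4, 2956.2]
Outside: 4058 → excluded.
Retained (n=11): Σ = 8403, mean = 8403/11 = 763.909

763.9 ms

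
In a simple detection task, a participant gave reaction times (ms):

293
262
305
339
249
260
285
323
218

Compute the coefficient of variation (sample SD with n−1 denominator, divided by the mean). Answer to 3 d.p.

0.136

n = 9, Σ = 2534, M = 281.5556
Σ(x−M)² = 11656.222; s = √(11656.222/8) = 38.1710
CV = 38.1710 / 281.5556 = 0.13557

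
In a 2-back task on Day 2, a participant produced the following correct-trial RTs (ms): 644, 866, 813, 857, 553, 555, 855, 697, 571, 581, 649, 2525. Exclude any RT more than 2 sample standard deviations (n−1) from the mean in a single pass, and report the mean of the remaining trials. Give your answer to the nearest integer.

695 ms

n = 12, ΣRT = 10166, M = 847.167
Σ(x−M)² = 3238909.67; s = √(3238909.67/11) = 542.629
Cutoffs: 847.167 ± 2·542.629 → [-238.1, 1932.4]
Outside: 2525 → excluded.
Retained (n=11): Σ = 7641, mean = 7641/11 = 694.636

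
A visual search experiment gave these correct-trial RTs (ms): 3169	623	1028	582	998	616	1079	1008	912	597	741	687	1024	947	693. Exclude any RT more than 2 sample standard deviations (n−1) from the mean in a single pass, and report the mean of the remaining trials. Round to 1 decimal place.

823.9 ms

n = 15, ΣRT = 14704, M = 980.267
Σ(x−M)² = 5602958.93; s = √(5602958.93/14) = 632.623
Cutoffs: 980.267 ± 2·632.623 → [-285.0, 2245.5]
Outside: 3169 → excluded.
Retained (n=14): Σ = 11535, mean = 11535/14 = 823.929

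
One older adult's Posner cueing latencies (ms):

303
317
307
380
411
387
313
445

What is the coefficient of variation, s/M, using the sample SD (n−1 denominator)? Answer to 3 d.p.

0.153

n = 8, Σ = 2863, M = 357.8750
Σ(x−M)² = 21034.875; s = √(21034.875/7) = 54.8177
CV = 54.8177 / 357.8750 = 0.15318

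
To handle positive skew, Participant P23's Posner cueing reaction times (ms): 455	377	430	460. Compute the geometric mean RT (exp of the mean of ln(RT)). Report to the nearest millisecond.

ln(RT): 6.1203, 5.9322, 6.0638, 6.1312
Mean ln(RT) = 24.2476/4 = 6.06189
Geometric mean = exp(6.06189) = 429.19 ms

429 ms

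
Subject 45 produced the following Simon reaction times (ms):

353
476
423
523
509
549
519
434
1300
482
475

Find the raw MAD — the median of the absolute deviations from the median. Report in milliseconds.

41 ms

Sorted: 353, 423, 434, 475, 476, 482, 509, 519, 523, 549, 1300 → median = 482
|x − 482|: 129, 6, 59, 41, 27, 67, 37, 48, 818, 0, 7
Sorted deviations: 0, 6, 7, 27, 37, 41, 48, 59, 67, 129, 818 → MAD = 41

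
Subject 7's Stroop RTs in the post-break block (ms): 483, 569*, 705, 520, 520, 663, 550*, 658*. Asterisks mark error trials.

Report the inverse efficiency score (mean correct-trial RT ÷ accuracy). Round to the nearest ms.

Correct trials (n=5): 483, 705, 520, 520, 663
Mean correct RT = 2891/5 = 578.2000 ms
Proportion correct = 5/8
IES = 578.2000 / (5/8) = 925.120 ms

925 ms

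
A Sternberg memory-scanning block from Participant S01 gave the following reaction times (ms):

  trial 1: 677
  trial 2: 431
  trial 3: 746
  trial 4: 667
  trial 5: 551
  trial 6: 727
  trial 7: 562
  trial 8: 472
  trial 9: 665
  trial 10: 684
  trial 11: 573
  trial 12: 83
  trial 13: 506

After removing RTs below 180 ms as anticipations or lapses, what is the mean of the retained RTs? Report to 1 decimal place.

605.1 ms

Excluded: 83
Retained (n=12): Σ = 7261
Mean = 7261/12 = 605.0833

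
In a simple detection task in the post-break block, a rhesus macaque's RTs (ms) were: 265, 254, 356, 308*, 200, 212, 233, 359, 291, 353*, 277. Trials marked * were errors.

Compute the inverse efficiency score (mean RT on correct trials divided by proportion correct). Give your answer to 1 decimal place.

332.3 ms

Correct trials (n=9): 265, 254, 356, 200, 212, 233, 359, 291, 277
Mean correct RT = 2447/9 = 271.8889 ms
Proportion correct = 9/11
IES = 271.8889 / (9/11) = 332.309 ms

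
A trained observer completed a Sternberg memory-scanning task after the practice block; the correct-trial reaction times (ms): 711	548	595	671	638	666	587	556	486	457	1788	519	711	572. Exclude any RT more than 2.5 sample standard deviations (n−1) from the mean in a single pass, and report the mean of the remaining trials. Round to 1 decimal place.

n = 14, ΣRT = 9505, M = 678.929
Σ(x−M)² = 1405234.93; s = √(1405234.93/13) = 328.778
Cutoffs: 678.929 ± 2.5·328.778 → [-143.0, 1500.9]
Outside: 1788 → excluded.
Retained (n=13): Σ = 7717, mean = 7717/13 = 593.615

593.6 ms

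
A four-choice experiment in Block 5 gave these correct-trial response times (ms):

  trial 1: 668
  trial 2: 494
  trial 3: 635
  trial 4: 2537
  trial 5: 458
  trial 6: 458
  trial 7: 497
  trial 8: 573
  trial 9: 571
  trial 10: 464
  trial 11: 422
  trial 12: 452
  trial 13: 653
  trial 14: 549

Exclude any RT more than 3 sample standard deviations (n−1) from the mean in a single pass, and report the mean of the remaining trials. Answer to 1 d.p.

n = 14, ΣRT = 9431, M = 673.643
Σ(x−M)² = 3823129.21; s = √(3823129.21/13) = 542.298
Cutoffs: 673.643 ± 3·542.298 → [-953.3, 2300.5]
Outside: 2537 → excluded.
Retained (n=13): Σ = 6894, mean = 6894/13 = 530.308

530.3 ms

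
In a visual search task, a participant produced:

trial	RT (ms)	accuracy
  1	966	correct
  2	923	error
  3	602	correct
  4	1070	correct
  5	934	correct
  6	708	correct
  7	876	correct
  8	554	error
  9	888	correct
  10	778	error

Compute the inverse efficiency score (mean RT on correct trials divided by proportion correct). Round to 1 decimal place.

Correct trials (n=7): 966, 602, 1070, 934, 708, 876, 888
Mean correct RT = 6044/7 = 863.4286 ms
Proportion correct = 7/10
IES = 863.4286 / (7/10) = 1233.469 ms

1233.5 ms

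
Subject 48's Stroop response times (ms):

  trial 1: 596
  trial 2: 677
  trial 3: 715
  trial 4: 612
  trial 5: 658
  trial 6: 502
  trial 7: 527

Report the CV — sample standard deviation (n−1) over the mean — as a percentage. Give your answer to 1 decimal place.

12.7%

n = 7, Σ = 4287, M = 612.4286
Σ(x−M)² = 36529.714; s = √(36529.714/6) = 78.0275
CV = 78.0275 / 612.4286 = 0.12741 = 12.741%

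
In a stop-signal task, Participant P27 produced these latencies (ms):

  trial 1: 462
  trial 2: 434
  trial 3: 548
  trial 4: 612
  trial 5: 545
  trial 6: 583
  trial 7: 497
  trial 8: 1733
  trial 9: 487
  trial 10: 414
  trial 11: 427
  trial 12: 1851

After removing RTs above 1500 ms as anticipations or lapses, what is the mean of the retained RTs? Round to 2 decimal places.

Excluded: 1733, 1851
Retained (n=10): Σ = 5009
Mean = 5009/10 = 500.9000

500.90 ms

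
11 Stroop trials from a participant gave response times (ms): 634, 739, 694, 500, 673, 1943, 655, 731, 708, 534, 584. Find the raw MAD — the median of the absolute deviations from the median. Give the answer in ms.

58 ms

Sorted: 500, 534, 584, 634, 655, 673, 694, 708, 731, 739, 1943 → median = 673
|x − 673|: 39, 66, 21, 173, 0, 1270, 18, 58, 35, 139, 89
Sorted deviations: 0, 18, 21, 35, 39, 58, 66, 89, 139, 173, 1270 → MAD = 58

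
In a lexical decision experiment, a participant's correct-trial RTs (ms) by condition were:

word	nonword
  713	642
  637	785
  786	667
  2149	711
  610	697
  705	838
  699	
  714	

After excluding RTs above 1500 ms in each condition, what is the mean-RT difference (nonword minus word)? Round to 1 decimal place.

28.5 ms

word: exclude 2149
M(word) = 4864/7 = 694.857
M(nonword) = 4340/6 = 723.333
Difference = 723.333 − 694.857 = 28.476 ms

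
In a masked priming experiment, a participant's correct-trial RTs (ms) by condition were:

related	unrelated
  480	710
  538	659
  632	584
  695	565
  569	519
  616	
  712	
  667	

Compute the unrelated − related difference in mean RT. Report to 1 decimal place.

-6.2 ms

M(related) = 4909/8 = 613.625
M(unrelated) = 3037/5 = 607.400
Difference = 607.400 − 613.625 = -6.225 ms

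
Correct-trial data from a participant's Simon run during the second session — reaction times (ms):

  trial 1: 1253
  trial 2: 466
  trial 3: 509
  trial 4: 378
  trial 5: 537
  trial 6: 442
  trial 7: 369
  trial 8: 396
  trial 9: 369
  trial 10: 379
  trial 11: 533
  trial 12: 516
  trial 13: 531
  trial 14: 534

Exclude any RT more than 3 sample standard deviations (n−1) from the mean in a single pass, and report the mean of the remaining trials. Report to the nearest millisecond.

n = 14, ΣRT = 7212, M = 515.143
Σ(x−M)² = 647893.71; s = √(647893.71/13) = 223.244
Cutoffs: 515.143 ± 3·223.244 → [-154.6, 1184.9]
Outside: 1253 → excluded.
Retained (n=13): Σ = 5959, mean = 5959/13 = 458.385

458 ms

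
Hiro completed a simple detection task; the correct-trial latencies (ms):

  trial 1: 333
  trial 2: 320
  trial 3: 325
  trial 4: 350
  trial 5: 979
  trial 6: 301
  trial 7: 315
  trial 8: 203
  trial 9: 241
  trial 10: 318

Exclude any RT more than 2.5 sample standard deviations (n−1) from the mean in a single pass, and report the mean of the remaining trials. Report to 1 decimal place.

300.7 ms

n = 10, ΣRT = 3685, M = 368.500
Σ(x−M)² = 432172.50; s = √(432172.50/9) = 219.133
Cutoffs: 368.500 ± 2.5·219.133 → [-179.3, 916.3]
Outside: 979 → excluded.
Retained (n=9): Σ = 2706, mean = 2706/9 = 300.667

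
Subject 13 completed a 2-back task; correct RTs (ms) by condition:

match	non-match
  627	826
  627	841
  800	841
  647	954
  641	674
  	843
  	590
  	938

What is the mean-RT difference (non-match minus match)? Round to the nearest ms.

145 ms

M(match) = 3342/5 = 668.400
M(non-match) = 6507/8 = 813.375
Difference = 813.375 − 668.400 = 144.975 ms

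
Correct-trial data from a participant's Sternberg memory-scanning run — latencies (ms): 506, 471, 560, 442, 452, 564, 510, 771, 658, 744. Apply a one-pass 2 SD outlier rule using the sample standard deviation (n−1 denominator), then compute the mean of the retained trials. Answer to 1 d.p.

567.8 ms

n = 10, ΣRT = 5678, M = 567.800
Σ(x−M)² = 126313.60; s = √(126313.60/9) = 118.469
Cutoffs: 567.800 ± 2·118.469 → [330.9, 804.7]
No RTs fall outside the cutoffs; all 10 retained. Mean = 5678/10 = 567.800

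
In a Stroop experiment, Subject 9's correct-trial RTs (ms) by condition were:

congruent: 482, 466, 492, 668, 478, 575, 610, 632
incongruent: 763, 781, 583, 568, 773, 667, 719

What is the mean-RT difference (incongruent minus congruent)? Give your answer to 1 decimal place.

143.1 ms

M(congruent) = 4403/8 = 550.375
M(incongruent) = 4854/7 = 693.429
Difference = 693.429 − 550.375 = 143.054 ms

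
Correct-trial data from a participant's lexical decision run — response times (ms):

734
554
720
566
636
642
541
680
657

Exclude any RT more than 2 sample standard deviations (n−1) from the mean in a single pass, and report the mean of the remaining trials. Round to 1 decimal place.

636.7 ms

n = 9, ΣRT = 5730, M = 636.667
Σ(x−M)² = 39718.00; s = √(39718.00/8) = 70.461
Cutoffs: 636.667 ± 2·70.461 → [495.7, 777.6]
No RTs fall outside the cutoffs; all 9 retained. Mean = 5730/9 = 636.667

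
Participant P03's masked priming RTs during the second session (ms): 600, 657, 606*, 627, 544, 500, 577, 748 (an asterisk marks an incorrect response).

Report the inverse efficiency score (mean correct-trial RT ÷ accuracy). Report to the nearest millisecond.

Correct trials (n=7): 600, 657, 627, 544, 500, 577, 748
Mean correct RT = 4253/7 = 607.5714 ms
Proportion correct = 7/8
IES = 607.5714 / (7/8) = 694.367 ms

694 ms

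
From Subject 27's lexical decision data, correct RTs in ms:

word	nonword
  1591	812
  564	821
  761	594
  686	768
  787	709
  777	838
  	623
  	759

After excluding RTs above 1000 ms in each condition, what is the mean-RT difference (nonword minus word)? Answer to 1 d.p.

word: exclude 1591
M(word) = 3575/5 = 715.000
M(nonword) = 5924/8 = 740.500
Difference = 740.500 − 715.000 = 25.500 ms

25.5 ms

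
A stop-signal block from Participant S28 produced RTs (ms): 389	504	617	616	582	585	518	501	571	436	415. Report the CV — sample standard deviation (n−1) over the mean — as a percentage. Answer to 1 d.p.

15.5%

n = 11, Σ = 5734, M = 521.2727
Σ(x−M)² = 65140.182; s = √(65140.182/10) = 80.7095
CV = 80.7095 / 521.2727 = 0.15483 = 15.483%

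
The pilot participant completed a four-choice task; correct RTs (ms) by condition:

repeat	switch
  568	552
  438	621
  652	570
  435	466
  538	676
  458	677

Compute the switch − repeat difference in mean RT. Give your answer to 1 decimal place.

M(repeat) = 3089/6 = 514.833
M(switch) = 3562/6 = 593.667
Difference = 593.667 − 514.833 = 78.833 ms

78.8 ms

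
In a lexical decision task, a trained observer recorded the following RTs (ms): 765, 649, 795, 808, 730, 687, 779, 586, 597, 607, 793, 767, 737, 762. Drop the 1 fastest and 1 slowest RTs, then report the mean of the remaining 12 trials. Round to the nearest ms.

Sorted: 586, 597, 607, 649, 687, 730, 737, 762, 765, 767, 779, 793, 795, 808
Drop lowest 1 (586) and highest 1 (808)
Remaining (n=12): Σ = 8668, mean = 8668/12 = 722.333

722 ms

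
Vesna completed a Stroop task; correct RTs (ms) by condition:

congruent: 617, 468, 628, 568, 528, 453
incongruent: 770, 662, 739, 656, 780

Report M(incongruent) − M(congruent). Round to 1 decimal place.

177.7 ms

M(congruent) = 3262/6 = 543.667
M(incongruent) = 3607/5 = 721.400
Difference = 721.400 − 543.667 = 177.733 ms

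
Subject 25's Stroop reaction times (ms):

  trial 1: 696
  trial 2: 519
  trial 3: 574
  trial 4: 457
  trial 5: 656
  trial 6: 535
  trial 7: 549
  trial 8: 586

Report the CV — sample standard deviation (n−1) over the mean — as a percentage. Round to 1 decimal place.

13.3%

n = 8, Σ = 4572, M = 571.5000
Σ(x−M)² = 40562.000; s = √(40562.000/7) = 76.1221
CV = 76.1221 / 571.5000 = 0.13320 = 13.320%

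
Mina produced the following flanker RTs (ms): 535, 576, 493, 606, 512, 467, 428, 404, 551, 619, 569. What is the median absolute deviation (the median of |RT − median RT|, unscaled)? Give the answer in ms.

Sorted: 404, 428, 467, 493, 512, 535, 551, 569, 576, 606, 619 → median = 535
|x − 535|: 0, 41, 42, 71, 23, 68, 107, 131, 16, 84, 34
Sorted deviations: 0, 16, 23, 34, 41, 42, 68, 71, 84, 107, 131 → MAD = 42

42 ms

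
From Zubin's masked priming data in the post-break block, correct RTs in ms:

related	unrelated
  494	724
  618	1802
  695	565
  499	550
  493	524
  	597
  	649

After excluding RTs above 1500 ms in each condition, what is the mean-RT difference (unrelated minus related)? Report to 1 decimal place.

unrelated: exclude 1802
M(related) = 2799/5 = 559.800
M(unrelated) = 3609/6 = 601.500
Difference = 601.500 − 559.800 = 41.700 ms

41.7 ms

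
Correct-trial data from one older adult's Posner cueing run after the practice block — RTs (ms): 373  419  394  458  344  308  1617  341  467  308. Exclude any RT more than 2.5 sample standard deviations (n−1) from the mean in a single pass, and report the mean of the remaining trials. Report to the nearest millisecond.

n = 10, ΣRT = 5029, M = 502.900
Σ(x−M)² = 1407728.90; s = √(1407728.90/9) = 395.493
Cutoffs: 502.900 ± 2.5·395.493 → [-485.8, 1491.6]
Outside: 1617 → excluded.
Retained (n=9): Σ = 3412, mean = 3412/9 = 379.111

379 ms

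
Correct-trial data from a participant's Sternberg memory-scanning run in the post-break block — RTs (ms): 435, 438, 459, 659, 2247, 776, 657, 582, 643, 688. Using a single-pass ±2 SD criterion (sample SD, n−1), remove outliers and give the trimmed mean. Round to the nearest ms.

n = 10, ΣRT = 7584, M = 758.400
Σ(x−M)² = 2582676.40; s = √(2582676.40/9) = 535.690
Cutoffs: 758.400 ± 2·535.690 → [-313.0, 1829.8]
Outside: 2247 → excluded.
Retained (n=9): Σ = 5337, mean = 5337/9 = 593.000

593 ms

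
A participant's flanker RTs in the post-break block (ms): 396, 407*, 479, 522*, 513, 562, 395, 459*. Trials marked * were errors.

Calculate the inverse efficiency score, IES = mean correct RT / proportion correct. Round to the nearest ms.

Correct trials (n=5): 396, 479, 513, 562, 395
Mean correct RT = 2345/5 = 469.0000 ms
Proportion correct = 5/8
IES = 469.0000 / (5/8) = 750.400 ms

750 ms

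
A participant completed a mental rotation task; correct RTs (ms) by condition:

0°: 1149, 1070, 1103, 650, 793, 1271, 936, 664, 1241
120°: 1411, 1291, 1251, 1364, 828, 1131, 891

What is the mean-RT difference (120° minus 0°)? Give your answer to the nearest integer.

M(0°) = 8877/9 = 986.333
M(120°) = 8167/7 = 1166.714
Difference = 1166.714 − 986.333 = 180.381 ms

180 ms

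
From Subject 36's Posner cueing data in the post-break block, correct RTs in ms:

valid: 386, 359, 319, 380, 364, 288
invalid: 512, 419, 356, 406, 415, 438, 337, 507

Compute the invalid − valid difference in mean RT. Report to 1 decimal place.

74.4 ms

M(valid) = 2096/6 = 349.333
M(invalid) = 3390/8 = 423.750
Difference = 423.750 − 349.333 = 74.417 ms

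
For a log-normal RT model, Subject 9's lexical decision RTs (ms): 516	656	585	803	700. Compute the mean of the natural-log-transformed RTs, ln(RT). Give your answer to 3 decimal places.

ln(RT): 6.2461, 6.4862, 6.3716, 6.6884, 6.5511
Σ ln(RT) = 32.3433
Mean = 32.3433/5 = 6.46866

6.469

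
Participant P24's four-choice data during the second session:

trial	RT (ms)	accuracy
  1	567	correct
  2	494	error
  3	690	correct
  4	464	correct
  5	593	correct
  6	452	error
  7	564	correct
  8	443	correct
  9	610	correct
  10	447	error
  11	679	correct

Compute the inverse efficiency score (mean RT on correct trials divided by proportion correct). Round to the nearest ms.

792 ms

Correct trials (n=8): 567, 690, 464, 593, 564, 443, 610, 679
Mean correct RT = 4610/8 = 576.2500 ms
Proportion correct = 8/11
IES = 576.2500 / (8/11) = 792.344 ms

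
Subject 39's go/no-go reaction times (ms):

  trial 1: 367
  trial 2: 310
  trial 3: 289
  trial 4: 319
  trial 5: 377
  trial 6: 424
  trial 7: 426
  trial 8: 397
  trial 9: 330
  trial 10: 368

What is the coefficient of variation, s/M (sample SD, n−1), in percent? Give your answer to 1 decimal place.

13.2%

n = 10, Σ = 3607, M = 360.7000
Σ(x−M)² = 20340.100; s = √(20340.100/9) = 47.5396
CV = 47.5396 / 360.7000 = 0.13180 = 13.180%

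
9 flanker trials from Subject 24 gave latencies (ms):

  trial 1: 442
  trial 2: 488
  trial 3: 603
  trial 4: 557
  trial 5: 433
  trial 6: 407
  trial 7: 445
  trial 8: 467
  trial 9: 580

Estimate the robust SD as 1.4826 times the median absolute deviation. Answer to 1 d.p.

50.4 ms

Sorted: 407, 433, 442, 445, 467, 488, 557, 580, 603 → median = 467
|x − 467| sorted: 0, 21, 22, 25, 34, 60, 90, 113, 136 → MAD = 34
Robust SD ≈ 1.4826 × 34 = 50.408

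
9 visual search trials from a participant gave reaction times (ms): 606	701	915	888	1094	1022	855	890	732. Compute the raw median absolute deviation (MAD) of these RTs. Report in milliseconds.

Sorted: 606, 701, 732, 855, 888, 890, 915, 1022, 1094 → median = 888
|x − 888|: 282, 187, 27, 0, 206, 134, 33, 2, 156
Sorted deviations: 0, 2, 27, 33, 134, 156, 187, 206, 282 → MAD = 134

134 ms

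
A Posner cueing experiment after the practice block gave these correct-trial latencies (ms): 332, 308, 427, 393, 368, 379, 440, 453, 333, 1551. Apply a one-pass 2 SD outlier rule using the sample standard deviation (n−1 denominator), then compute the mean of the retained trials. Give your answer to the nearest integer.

381 ms

n = 10, ΣRT = 4984, M = 498.400
Σ(x−M)² = 1252204.40; s = √(1252204.40/9) = 373.006
Cutoffs: 498.400 ± 2·373.006 → [-247.6, 1244.4]
Outside: 1551 → excluded.
Retained (n=9): Σ = 3433, mean = 3433/9 = 381.444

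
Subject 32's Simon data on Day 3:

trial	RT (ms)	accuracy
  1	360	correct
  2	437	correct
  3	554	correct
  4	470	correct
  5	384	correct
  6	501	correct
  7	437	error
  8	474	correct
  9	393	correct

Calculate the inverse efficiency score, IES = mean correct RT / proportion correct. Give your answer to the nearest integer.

502 ms

Correct trials (n=8): 360, 437, 554, 470, 384, 501, 474, 393
Mean correct RT = 3573/8 = 446.6250 ms
Proportion correct = 8/9
IES = 446.6250 / (8/9) = 502.453 ms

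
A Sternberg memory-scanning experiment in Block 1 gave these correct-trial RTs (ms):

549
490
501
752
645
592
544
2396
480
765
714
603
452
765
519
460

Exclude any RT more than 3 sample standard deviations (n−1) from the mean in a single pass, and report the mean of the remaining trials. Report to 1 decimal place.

n = 16, ΣRT = 11227, M = 701.688
Σ(x−M)² = 3242921.44; s = √(3242921.44/15) = 464.967
Cutoffs: 701.688 ± 3·464.967 → [-693.2, 2096.6]
Outside: 2396 → excluded.
Retained (n=15): Σ = 8831, mean = 8831/15 = 588.733

588.7 ms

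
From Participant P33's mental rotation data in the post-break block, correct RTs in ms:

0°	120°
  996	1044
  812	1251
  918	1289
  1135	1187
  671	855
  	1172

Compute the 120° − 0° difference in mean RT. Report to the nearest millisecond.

M(0°) = 4532/5 = 906.400
M(120°) = 6798/6 = 1133.000
Difference = 1133.000 − 906.400 = 226.600 ms

227 ms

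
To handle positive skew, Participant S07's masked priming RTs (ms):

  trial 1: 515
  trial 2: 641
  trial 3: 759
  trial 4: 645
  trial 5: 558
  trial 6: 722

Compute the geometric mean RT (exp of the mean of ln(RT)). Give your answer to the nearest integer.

ln(RT): 6.2442, 6.4630, 6.6320, 6.4693, 6.3244, 6.5820
Mean ln(RT) = 38.7148/6 = 6.45247
Geometric mean = exp(6.45247) = 634.27 ms

634 ms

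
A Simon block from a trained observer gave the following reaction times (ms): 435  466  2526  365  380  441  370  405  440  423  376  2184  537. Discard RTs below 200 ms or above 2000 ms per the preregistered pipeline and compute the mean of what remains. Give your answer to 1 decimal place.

Excluded: 2184, 2526
Retained (n=11): Σ = 4638
Mean = 4638/11 = 421.6364

421.6 ms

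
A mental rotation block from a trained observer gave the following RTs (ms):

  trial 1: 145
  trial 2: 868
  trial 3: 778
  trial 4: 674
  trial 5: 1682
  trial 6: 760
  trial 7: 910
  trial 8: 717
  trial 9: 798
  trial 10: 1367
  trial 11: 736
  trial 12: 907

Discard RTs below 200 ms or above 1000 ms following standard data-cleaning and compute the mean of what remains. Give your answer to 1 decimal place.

Excluded: 145, 1367, 1682
Retained (n=9): Σ = 7148
Mean = 7148/9 = 794.2222

794.2 ms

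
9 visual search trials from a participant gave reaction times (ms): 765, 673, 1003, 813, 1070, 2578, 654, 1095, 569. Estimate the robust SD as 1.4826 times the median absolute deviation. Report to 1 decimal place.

281.7 ms

Sorted: 569, 654, 673, 765, 813, 1003, 1070, 1095, 2578 → median = 813
|x − 813| sorted: 0, 48, 140, 159, 190, 244, 257, 282, 1765 → MAD = 190
Robust SD ≈ 1.4826 × 190 = 281.694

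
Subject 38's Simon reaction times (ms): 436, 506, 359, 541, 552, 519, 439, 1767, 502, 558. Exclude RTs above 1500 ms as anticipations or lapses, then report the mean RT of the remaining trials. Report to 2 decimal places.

490.22 ms

Excluded: 1767
Retained (n=9): Σ = 4412
Mean = 4412/9 = 490.2222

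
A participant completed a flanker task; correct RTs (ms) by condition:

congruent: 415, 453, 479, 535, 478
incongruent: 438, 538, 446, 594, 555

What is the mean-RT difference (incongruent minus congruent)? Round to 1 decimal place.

42.2 ms

M(congruent) = 2360/5 = 472.000
M(incongruent) = 2571/5 = 514.200
Difference = 514.200 − 472.000 = 42.200 ms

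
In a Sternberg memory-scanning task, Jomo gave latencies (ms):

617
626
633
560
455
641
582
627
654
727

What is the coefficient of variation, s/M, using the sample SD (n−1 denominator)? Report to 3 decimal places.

n = 10, Σ = 6122, M = 612.2000
Σ(x−M)² = 44969.600; s = √(44969.600/9) = 70.6868
CV = 70.6868 / 612.2000 = 0.11546

0.115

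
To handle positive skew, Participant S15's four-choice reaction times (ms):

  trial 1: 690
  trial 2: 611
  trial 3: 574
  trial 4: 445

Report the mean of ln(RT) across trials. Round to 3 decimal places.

6.351

ln(RT): 6.5367, 6.4151, 6.3526, 6.0981
Σ ln(RT) = 25.4025
Mean = 25.4025/4 = 6.35062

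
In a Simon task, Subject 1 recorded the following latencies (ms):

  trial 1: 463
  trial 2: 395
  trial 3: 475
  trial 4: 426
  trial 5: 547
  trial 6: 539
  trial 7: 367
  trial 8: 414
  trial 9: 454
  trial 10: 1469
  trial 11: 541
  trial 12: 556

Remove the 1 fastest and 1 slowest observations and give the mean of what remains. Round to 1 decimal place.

481.0 ms

Sorted: 367, 395, 414, 426, 454, 463, 475, 539, 541, 547, 556, 1469
Drop lowest 1 (367) and highest 1 (1469)
Remaining (n=10): Σ = 4810, mean = 4810/10 = 481.000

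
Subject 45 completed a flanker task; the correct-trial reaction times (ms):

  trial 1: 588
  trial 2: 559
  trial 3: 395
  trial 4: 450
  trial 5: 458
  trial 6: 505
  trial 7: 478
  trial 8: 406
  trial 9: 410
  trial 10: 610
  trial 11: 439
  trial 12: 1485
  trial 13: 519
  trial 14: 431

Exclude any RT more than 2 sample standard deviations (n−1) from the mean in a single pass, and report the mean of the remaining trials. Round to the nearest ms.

481 ms

n = 14, ΣRT = 7733, M = 552.357
Σ(x−M)² = 996749.21; s = √(996749.21/13) = 276.899
Cutoffs: 552.357 ± 2·276.899 → [-1.4, 1106.2]
Outside: 1485 → excluded.
Retained (n=13): Σ = 6248, mean = 6248/13 = 480.615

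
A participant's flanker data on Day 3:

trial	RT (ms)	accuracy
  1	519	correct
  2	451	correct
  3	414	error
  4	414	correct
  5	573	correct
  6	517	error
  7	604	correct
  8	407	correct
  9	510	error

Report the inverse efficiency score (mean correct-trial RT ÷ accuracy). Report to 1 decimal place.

Correct trials (n=6): 519, 451, 414, 573, 604, 407
Mean correct RT = 2968/6 = 494.6667 ms
Proportion correct = 6/9
IES = 494.6667 / (6/9) = 742.000 ms

742.0 ms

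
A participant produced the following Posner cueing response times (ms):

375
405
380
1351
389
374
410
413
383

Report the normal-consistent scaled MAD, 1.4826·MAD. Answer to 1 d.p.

Sorted: 374, 375, 380, 383, 389, 405, 410, 413, 1351 → median = 389
|x − 389| sorted: 0, 6, 9, 14, 15, 16, 21, 24, 962 → MAD = 15
Robust SD ≈ 1.4826 × 15 = 22.239

22.2 ms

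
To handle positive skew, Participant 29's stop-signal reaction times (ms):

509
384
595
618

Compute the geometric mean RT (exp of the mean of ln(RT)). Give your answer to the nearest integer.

ln(RT): 6.2324, 5.9506, 6.3886, 6.4265
Mean ln(RT) = 24.9981/4 = 6.24954
Geometric mean = exp(6.24954) = 517.77 ms

518 ms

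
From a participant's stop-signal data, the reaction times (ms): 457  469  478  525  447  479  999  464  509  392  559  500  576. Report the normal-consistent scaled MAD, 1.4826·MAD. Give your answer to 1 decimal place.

44.5 ms

Sorted: 392, 447, 457, 464, 469, 478, 479, 500, 509, 525, 559, 576, 999 → median = 479
|x − 479| sorted: 0, 1, 10, 15, 21, 22, 30, 32, 46, 80, 87, 97, 520 → MAD = 30
Robust SD ≈ 1.4826 × 30 = 44.478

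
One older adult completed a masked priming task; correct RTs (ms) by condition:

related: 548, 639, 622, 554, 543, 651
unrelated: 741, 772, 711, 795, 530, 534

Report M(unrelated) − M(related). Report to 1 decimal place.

M(related) = 3557/6 = 592.833
M(unrelated) = 4083/6 = 680.500
Difference = 680.500 − 592.833 = 87.667 ms

87.7 ms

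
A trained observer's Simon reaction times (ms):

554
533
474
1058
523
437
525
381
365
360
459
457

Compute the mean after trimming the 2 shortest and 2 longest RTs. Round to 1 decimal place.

Sorted: 360, 365, 381, 437, 457, 459, 474, 523, 525, 533, 554, 1058
Drop lowest 2 (360, 365) and highest 2 (554, 1058)
Remaining (n=8): Σ = 3789, mean = 3789/8 = 473.625

473.6 ms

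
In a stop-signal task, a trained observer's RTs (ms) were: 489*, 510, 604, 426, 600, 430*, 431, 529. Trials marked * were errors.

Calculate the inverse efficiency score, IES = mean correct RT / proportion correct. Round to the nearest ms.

Correct trials (n=6): 510, 604, 426, 600, 431, 529
Mean correct RT = 3100/6 = 516.6667 ms
Proportion correct = 6/8
IES = 516.6667 / (6/8) = 688.889 ms

689 ms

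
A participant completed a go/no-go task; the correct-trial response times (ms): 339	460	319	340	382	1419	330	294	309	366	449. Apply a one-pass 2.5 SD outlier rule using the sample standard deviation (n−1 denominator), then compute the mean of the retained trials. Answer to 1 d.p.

358.8 ms

n = 11, ΣRT = 5007, M = 455.182
Σ(x−M)² = 1050645.64; s = √(1050645.64/10) = 324.137
Cutoffs: 455.182 ± 2.5·324.137 → [-355.2, 1265.5]
Outside: 1419 → excluded.
Retained (n=10): Σ = 3588, mean = 3588/10 = 358.800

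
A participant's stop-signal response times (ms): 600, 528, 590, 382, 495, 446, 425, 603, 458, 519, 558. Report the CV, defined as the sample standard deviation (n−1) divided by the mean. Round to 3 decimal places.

0.148

n = 11, Σ = 5604, M = 509.4545
Σ(x−M)² = 56488.727; s = √(56488.727/10) = 75.1590
CV = 75.1590 / 509.4545 = 0.14753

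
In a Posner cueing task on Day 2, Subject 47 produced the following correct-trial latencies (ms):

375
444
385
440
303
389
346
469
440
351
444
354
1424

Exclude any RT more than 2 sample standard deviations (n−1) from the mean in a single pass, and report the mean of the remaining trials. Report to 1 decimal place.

395.0 ms

n = 13, ΣRT = 6164, M = 474.154
Σ(x−M)² = 1006737.69; s = √(1006737.69/12) = 289.646
Cutoffs: 474.154 ± 2·289.646 → [-105.1, 1053.4]
Outside: 1424 → excluded.
Retained (n=12): Σ = 4740, mean = 4740/12 = 395.000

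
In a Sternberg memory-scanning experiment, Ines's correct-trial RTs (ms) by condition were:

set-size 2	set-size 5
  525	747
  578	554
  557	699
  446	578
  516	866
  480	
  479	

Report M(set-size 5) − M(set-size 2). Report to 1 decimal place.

177.2 ms

M(set-size 2) = 3581/7 = 511.571
M(set-size 5) = 3444/5 = 688.800
Difference = 688.800 − 511.571 = 177.229 ms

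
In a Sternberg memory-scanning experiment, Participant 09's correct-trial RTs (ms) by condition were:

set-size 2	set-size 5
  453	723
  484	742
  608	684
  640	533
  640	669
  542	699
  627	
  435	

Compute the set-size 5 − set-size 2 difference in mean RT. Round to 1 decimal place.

121.4 ms

M(set-size 2) = 4429/8 = 553.625
M(set-size 5) = 4050/6 = 675.000
Difference = 675.000 − 553.625 = 121.375 ms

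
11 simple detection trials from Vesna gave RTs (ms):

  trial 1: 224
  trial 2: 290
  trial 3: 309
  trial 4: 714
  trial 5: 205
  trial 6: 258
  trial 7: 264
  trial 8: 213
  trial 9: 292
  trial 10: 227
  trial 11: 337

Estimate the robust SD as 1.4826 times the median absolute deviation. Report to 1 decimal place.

Sorted: 205, 213, 224, 227, 258, 264, 290, 292, 309, 337, 714 → median = 264
|x − 264| sorted: 0, 6, 26, 28, 37, 40, 45, 51, 59, 73, 450 → MAD = 40
Robust SD ≈ 1.4826 × 40 = 59.304

59.3 ms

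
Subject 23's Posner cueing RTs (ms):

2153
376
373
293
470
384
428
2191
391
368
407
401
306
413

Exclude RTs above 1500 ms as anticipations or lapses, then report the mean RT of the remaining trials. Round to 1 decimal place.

Excluded: 2153, 2191
Retained (n=12): Σ = 4610
Mean = 4610/12 = 384.1667

384.2 ms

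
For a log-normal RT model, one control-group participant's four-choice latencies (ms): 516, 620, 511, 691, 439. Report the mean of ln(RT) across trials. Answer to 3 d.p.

ln(RT): 6.2461, 6.4297, 6.2364, 6.5381, 6.0845
Σ ln(RT) = 31.5348
Mean = 31.5348/5 = 6.30697

6.307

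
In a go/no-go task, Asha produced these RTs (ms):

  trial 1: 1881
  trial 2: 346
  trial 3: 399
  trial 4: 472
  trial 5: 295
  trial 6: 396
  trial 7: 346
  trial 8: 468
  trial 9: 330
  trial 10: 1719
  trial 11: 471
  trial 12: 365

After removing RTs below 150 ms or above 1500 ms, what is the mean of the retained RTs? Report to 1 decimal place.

Excluded: 1719, 1881
Retained (n=10): Σ = 3888
Mean = 3888/10 = 388.8000

388.8 ms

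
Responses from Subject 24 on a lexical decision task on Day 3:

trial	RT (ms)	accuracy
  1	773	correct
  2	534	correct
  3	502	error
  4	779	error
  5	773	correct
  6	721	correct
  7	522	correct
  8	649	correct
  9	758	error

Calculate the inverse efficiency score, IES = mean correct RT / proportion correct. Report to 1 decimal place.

993.0 ms

Correct trials (n=6): 773, 534, 773, 721, 522, 649
Mean correct RT = 3972/6 = 662.0000 ms
Proportion correct = 6/9
IES = 662.0000 / (6/9) = 993.000 ms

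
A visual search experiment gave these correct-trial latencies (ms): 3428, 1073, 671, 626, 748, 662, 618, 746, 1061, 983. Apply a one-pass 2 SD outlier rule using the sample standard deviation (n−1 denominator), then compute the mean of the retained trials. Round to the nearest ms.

799 ms

n = 10, ΣRT = 10616, M = 1061.600
Σ(x−M)² = 6502882.40; s = √(6502882.40/9) = 850.025
Cutoffs: 1061.600 ± 2·850.025 → [-638.4, 2761.6]
Outside: 3428 → excluded.
Retained (n=9): Σ = 7188, mean = 7188/9 = 798.667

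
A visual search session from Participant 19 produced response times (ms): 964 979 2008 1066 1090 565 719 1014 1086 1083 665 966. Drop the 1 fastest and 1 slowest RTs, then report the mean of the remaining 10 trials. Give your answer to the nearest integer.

963 ms

Sorted: 565, 665, 719, 964, 966, 979, 1014, 1066, 1083, 1086, 1090, 2008
Drop lowest 1 (565) and highest 1 (2008)
Remaining (n=10): Σ = 9632, mean = 9632/10 = 963.200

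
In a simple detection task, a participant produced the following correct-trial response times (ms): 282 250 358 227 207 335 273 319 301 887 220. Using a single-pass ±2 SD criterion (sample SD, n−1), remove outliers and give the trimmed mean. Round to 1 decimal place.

277.2 ms

n = 11, ΣRT = 3659, M = 332.636
Σ(x−M)² = 361734.55; s = √(361734.55/10) = 190.193
Cutoffs: 332.636 ± 2·190.193 → [-47.8, 713.0]
Outside: 887 → excluded.
Retained (n=10): Σ = 2772, mean = 2772/10 = 277.200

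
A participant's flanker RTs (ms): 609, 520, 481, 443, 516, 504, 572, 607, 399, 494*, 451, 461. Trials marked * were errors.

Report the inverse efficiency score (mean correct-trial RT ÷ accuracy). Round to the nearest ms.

552 ms

Correct trials (n=11): 609, 520, 481, 443, 516, 504, 572, 607, 399, 451, 461
Mean correct RT = 5563/11 = 505.7273 ms
Proportion correct = 11/12
IES = 505.7273 / (11/12) = 551.702 ms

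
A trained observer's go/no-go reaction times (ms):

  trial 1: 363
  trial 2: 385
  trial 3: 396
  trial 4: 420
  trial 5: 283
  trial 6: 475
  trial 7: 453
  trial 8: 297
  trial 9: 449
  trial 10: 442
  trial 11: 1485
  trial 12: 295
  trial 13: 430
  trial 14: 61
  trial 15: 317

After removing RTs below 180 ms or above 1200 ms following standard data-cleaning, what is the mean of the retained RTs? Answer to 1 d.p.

Excluded: 61, 1485
Retained (n=13): Σ = 5005
Mean = 5005/13 = 385.0000

385.0 ms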